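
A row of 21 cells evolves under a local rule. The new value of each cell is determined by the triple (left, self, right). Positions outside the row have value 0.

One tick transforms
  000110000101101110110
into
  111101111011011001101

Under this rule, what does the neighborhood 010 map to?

At position 9 the neighborhood is 010; the next row has 0 there.

0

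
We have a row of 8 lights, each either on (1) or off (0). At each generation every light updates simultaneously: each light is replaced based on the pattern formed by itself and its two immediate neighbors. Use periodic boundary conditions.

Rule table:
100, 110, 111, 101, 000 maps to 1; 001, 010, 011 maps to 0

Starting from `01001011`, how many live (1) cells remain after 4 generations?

4

10100101
11010010
01101001
10110100
count of 1: 4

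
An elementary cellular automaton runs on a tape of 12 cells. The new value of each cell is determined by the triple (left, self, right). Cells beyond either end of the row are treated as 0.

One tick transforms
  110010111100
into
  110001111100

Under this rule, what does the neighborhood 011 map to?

At position 0 the neighborhood is 011; the next row has 1 there.

1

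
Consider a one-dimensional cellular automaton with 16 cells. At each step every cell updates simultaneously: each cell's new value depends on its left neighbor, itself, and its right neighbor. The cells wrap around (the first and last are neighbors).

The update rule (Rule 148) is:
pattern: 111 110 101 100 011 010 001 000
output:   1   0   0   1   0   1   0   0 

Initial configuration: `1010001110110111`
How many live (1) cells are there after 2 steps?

0011000100000011
1000100110000000
count of 1: 4

4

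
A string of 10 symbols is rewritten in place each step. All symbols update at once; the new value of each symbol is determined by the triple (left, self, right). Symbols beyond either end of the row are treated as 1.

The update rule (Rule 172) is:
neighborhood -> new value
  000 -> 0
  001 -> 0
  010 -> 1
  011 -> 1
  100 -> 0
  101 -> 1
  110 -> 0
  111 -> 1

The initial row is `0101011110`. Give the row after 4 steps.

step 1: 1111111101
step 2: 1111111011
step 3: 1111110111
step 4: 1111101111

1111101111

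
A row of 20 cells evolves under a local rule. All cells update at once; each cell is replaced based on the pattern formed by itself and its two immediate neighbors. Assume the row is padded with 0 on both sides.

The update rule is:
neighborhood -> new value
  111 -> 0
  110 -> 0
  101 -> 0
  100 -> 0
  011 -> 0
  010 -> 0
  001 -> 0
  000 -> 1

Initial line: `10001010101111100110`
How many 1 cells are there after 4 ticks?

17

00100000000000000000
10001111111111111111
00100000000000000000  (repeats tick 1; period 2)
tick 4: 10001111111111111111
count of 1: 17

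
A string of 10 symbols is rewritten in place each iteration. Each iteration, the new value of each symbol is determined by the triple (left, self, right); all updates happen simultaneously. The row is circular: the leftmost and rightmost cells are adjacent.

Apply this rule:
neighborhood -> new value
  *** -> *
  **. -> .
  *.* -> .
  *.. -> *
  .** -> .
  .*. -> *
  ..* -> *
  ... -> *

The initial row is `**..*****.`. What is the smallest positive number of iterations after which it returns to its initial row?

..**.***..
**....*.**
*.*****..*
...***.**.
***.*....*
**..*****.

6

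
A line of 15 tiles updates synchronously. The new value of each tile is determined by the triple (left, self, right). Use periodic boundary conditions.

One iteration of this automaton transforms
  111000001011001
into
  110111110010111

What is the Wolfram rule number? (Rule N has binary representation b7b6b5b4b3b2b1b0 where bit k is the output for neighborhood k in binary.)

155

position 0: 111 → 1  (bit 7 = 1)
position 2: 110 → 0  (bit 6 = 0)
position 9: 101 → 0  (bit 5 = 0)
position 3: 100 → 1  (bit 4 = 1)
position 10: 011 → 1  (bit 3 = 1)
position 8: 010 → 0  (bit 2 = 0)
position 7: 001 → 1  (bit 1 = 1)
position 4: 000 → 1  (bit 0 = 1)
bits b7..b0 = 10011011 = 155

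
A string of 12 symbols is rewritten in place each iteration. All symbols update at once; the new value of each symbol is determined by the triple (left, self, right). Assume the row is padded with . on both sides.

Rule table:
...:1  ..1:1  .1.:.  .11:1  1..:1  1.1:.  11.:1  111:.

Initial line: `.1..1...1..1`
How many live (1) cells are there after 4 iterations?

1.11.111.11.
..11.1.1.111
1111.....1.1
1..111111...
count of 1: 7

7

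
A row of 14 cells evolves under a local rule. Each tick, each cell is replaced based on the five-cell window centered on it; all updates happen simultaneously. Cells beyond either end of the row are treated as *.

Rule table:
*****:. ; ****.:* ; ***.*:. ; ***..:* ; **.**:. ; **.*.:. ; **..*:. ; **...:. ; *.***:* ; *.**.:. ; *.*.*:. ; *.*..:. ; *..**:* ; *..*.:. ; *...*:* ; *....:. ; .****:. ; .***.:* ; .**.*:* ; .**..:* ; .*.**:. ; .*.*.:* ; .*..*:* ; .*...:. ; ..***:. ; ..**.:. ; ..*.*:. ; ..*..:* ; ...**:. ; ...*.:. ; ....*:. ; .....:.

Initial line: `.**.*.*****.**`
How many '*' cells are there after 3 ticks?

4

..*...*..*..*.
..*.*.**.**...
...*...*..*.*.
count of *: 4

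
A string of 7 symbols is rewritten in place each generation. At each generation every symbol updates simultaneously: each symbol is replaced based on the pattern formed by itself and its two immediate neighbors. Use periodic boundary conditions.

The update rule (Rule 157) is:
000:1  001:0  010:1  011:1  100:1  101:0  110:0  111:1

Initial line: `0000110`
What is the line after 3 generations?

1010101

1110101
1100101
1010101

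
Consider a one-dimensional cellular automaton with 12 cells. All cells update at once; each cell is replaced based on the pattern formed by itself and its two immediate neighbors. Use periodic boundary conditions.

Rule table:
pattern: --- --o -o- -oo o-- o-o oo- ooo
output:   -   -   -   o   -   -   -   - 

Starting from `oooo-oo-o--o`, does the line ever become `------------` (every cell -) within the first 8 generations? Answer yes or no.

yes

-----o-----o
------------
all cells are - at generation 2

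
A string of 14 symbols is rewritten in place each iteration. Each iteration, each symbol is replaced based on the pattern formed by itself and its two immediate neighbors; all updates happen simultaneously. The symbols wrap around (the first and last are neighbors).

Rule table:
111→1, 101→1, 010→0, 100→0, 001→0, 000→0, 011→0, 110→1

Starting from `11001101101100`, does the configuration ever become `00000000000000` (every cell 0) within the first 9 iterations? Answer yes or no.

yes

iteration 1: 01000110110100
iteration 2: 00000011011000
iteration 3: 00000001101000
iteration 4: 00000000110000
iteration 5: 00000000010000
iteration 6: 00000000000000
all cells are 0 at iteration 6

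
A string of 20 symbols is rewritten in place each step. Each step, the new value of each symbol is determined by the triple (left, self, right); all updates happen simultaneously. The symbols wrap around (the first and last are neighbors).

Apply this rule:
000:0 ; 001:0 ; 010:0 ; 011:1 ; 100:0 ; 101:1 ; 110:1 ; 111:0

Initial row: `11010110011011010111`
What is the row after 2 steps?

01111010010000111100

01101110011111101100
01111010010000111100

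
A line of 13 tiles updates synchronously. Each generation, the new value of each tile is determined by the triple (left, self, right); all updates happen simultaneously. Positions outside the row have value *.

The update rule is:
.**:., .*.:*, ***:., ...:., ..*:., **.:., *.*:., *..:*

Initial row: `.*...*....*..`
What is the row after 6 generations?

.**..**...**.
...*...*.....
*..**..**....
.*...*...*...
.**..**..**..
...*...*...*.

...*...*...*.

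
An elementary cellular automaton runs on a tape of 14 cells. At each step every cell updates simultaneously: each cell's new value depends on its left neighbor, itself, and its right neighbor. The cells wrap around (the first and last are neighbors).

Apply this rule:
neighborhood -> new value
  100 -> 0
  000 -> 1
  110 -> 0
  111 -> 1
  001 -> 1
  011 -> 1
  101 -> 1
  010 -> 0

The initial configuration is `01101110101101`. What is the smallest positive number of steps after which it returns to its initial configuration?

step 1: 11011101011010
step 2: 10111010110101
step 3: 01110101101011
step 4: 11101011010110
step 5: 11010110101101
step 6: 10101101011011
step 7: 01011010110111
step 8: 10110101101110
step 9: 01101011011101
step 10: 11010110111010
step 11: 10101101110101
step 12: 01011011101011
step 13: 10110111010110
step 14: 01101110101101

14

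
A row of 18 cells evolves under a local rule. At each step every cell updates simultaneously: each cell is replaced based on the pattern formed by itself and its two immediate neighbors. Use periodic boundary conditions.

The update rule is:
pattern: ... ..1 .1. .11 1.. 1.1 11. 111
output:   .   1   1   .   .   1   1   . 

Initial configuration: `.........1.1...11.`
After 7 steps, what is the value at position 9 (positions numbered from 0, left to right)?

.

step 1: ........1111..1.1.
step 2: .......1...1.1111.
step 3: ......11..111...1.
step 4: .....1.1.1..1..11.
step 5: ....111111.11.1.1.
step 6: ...1.....11.11111.
step 7: ..11....1.11....1.
position 9 holds .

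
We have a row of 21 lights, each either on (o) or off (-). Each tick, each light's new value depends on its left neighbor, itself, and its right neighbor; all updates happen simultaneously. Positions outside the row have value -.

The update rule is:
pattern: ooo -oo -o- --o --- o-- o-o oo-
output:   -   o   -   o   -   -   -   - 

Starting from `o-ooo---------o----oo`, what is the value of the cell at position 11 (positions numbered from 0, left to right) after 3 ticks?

tick 1: --o----------o----oo-
tick 2: -o----------o----oo--
tick 3: o----------o----oo---
position 11 holds o

o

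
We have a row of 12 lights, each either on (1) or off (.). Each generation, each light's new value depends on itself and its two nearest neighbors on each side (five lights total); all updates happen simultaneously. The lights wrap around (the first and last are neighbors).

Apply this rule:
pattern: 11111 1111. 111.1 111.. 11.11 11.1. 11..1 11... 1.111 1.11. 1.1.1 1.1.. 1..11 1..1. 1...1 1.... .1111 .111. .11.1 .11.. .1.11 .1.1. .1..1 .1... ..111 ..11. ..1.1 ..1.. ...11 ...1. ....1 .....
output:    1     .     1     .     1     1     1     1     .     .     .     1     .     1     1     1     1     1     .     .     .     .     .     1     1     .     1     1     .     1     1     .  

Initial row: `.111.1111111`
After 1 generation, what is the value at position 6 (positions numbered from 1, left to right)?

.

1.111.1111.1
position 6 holds .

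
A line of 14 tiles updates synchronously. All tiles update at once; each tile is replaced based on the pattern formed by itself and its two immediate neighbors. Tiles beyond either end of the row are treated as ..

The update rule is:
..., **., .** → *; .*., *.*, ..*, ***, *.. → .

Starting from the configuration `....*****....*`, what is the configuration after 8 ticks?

tick 1: ***.*...*.**..
tick 2: *.*...*...**.*
tick 3: ....*...*.**..
tick 4: ***...*...**.*
tick 5: *.*.*...*.**..
tick 6: ......*...**.*
tick 7: *****...*.**..
tick 8: *...*.*...**.*

*...*.*...**.*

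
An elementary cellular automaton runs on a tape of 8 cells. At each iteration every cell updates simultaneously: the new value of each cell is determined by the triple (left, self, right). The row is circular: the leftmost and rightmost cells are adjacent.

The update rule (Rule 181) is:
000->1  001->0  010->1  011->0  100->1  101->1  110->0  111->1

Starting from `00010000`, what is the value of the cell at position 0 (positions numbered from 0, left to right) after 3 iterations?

iteration 1: 11011111
iteration 2: 10101111
iteration 3: 01110111
position 0 holds 0

0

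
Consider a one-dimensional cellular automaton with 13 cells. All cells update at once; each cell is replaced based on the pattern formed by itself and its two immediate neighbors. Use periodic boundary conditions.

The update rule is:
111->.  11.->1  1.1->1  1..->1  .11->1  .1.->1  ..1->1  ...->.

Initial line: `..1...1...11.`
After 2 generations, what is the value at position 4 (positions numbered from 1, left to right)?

1

.111.111.1111
11.111.111..1
position 4 holds 1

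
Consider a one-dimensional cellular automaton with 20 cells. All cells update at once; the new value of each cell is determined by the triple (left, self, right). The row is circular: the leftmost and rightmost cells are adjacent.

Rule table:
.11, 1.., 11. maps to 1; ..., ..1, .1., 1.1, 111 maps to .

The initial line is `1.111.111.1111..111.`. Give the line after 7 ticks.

..1.1.1.1.1..11.1.1.
...........1.11....1
1............111....
.1...........1.11...
..1............111..
...1...........1.11.
....1............111

....1............111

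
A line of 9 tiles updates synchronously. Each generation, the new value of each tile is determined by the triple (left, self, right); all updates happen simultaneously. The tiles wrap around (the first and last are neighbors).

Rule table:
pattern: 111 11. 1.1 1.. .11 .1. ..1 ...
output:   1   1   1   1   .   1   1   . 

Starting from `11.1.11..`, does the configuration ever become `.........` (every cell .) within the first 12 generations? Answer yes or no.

.1111.111
1.1111.11
11.1111.1
111.1111.
.111.1111
1.111.111
11.111.11
111.111.1
1111.111.
.1111.111  (repeats generation 1; period 9)
generation 12: 11.1111.1
generation 12 is 11.1111.1, still not uniform .

no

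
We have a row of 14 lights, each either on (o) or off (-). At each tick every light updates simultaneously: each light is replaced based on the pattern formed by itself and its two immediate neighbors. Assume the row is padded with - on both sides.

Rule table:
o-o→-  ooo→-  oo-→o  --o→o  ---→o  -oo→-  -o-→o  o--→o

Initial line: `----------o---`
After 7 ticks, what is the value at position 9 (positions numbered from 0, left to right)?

oooooooooooooo
-------------o
oooooooooooooo  (repeats tick 1; period 2)
tick 7: oooooooooooooo
position 9 holds o

o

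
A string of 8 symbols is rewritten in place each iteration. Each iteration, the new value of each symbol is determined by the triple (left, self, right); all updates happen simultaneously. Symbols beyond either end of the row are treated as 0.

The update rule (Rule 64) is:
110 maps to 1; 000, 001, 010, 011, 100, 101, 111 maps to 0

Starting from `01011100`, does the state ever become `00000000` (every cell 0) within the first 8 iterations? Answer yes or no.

00000100
00000000
all cells are 0 at iteration 2

yes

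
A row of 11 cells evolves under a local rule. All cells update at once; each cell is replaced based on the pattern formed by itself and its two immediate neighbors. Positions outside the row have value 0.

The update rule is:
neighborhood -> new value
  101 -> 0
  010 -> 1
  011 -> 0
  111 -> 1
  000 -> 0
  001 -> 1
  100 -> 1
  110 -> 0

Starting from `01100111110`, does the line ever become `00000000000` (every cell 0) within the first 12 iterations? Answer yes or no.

10011011101
11100001001
01010011111
11011101110
00001000101
00011101101
00101000001
01101100011
10000010100
11000110110
00101000001  (repeats iteration 7; period 4)
iteration 12: 01101100011
iteration 12 is 01101100011, still not uniform 0

no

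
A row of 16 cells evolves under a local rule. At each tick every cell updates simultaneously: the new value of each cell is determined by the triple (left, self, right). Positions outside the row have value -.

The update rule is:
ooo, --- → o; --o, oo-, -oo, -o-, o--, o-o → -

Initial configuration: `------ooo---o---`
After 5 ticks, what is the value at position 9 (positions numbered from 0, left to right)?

-

tick 1: ooooo--o--o---oo
tick 2: -ooo--------o---
tick 3: --o--oooooo---oo
tick 4: o-----oooo--o---
tick 5: --ooo--oo-----oo
position 9 holds -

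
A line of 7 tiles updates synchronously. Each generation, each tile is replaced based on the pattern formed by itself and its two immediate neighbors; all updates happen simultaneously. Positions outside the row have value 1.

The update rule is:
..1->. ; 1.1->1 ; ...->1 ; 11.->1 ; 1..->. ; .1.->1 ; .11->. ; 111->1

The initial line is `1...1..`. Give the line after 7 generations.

11111..

1.1.1..
11111..
11111..  (fixed point — unchanged through generation 7)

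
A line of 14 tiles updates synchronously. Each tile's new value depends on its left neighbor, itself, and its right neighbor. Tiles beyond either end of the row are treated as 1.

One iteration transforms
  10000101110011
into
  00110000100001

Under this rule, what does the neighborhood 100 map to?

0

At position 1 the neighborhood is 100; the next row has 0 there.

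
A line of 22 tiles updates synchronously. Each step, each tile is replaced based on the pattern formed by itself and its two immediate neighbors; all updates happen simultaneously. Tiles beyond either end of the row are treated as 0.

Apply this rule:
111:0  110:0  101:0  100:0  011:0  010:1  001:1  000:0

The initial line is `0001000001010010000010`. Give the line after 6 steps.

0011000011010110000110
0100000100010000001000
1100001100110000011000
0000010001000000100000
0000110011000001100000
0001000100000010000000

0001000100000010000000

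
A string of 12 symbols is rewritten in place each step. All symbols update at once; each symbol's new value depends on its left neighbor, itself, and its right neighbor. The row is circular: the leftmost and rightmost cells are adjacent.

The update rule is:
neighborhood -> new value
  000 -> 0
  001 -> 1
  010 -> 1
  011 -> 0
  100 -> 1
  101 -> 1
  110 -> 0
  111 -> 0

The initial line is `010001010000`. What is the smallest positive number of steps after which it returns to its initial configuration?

step 1: 111011111000
step 2: 000100000101
step 3: 101110001111
step 4: 010001010000

4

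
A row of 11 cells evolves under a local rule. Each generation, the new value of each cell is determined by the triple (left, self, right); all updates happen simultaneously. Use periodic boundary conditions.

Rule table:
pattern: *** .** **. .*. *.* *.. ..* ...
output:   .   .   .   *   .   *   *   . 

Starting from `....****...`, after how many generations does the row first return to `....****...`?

...*....*..
..***..***.
.*...**...*
.**.*..*.**
....****...

5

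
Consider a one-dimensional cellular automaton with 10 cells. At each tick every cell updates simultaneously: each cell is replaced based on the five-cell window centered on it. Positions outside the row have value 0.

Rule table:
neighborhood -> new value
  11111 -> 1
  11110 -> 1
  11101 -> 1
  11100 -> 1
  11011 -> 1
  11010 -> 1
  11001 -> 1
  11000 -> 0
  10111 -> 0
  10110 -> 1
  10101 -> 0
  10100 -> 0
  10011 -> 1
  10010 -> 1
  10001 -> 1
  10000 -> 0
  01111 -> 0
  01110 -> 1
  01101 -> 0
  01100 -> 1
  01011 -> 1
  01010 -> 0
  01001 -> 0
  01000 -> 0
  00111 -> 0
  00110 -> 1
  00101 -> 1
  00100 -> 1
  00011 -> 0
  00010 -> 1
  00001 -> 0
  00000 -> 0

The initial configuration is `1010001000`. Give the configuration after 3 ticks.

1000111000

1000111000
1010011000
1000111000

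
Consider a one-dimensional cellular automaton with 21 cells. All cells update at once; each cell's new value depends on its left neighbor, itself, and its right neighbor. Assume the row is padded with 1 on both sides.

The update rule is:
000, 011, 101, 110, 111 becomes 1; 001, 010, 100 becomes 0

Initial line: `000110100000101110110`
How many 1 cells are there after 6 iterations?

iteration 1: 010111001110011111111
iteration 2: 101111001110011111111
iteration 3: 111111001110011111111
iteration 4: 111111001110011111111  (fixed point — unchanged through iteration 6)
count of 1: 17

17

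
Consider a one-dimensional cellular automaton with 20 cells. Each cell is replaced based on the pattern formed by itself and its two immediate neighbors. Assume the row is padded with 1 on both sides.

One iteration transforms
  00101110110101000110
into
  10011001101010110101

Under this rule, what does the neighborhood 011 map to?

1

At position 4 the neighborhood is 011; the next row has 1 there.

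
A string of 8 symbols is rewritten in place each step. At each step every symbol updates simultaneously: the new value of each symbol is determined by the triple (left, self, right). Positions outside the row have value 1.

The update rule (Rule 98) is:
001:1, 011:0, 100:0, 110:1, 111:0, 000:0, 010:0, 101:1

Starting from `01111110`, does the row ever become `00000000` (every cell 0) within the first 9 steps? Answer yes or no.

no

10000011
10000100
10001001
10010010
10100101
11001010
01010101
10101010
11010101
step 9 is 11010101, still not uniform 0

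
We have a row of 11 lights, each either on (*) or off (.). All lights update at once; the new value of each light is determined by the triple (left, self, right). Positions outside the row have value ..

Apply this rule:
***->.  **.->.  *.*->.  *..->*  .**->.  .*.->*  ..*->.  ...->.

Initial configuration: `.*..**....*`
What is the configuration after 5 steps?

step 1: .**...*...*
step 2: ...*..**..*
step 3: ...**...*.*
step 4: .....*..*.*
step 5: .....**.*.*

.....**.*.*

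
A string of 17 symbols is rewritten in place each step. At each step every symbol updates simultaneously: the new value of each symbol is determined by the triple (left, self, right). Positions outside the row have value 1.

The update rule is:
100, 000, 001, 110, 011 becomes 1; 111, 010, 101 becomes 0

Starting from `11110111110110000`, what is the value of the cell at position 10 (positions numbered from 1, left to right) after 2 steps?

00010100010111111
11100011100100000
position 10 holds 0

0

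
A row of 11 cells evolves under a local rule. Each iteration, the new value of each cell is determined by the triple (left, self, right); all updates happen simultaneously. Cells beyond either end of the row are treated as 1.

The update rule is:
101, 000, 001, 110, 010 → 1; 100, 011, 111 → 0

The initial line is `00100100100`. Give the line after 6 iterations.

11011011110

01101101101
10110110110
11011011011
01101101100
10110110101
11011011110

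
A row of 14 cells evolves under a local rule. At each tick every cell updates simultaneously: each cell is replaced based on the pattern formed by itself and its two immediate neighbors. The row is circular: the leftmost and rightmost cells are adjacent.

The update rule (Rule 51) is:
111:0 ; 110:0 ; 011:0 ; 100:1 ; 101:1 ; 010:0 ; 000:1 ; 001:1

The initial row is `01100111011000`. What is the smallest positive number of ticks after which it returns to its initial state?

tick 1: 10011000100111
tick 2: 01100111011000

2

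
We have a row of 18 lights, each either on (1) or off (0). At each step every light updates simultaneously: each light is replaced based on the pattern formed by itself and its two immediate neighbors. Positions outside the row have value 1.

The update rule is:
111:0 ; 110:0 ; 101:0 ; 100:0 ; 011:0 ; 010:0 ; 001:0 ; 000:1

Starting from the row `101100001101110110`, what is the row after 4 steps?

000001100000000000
011100001111111110
000001100000000000  (repeats step 1; period 2)
step 4: 011100001111111110

011100001111111110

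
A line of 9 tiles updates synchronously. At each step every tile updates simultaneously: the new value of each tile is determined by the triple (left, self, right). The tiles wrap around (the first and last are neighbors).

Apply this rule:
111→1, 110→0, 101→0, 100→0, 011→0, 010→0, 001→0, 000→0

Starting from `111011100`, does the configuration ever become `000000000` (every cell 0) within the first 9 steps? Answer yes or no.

step 1: 010001000
step 2: 000000000
all cells are 0 at step 2

yes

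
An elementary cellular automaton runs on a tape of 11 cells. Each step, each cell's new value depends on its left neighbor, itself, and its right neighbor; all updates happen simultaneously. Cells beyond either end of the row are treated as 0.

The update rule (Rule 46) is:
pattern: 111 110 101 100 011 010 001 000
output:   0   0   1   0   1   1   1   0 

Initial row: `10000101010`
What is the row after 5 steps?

step 1: 10001111110
step 2: 10011000000
step 3: 10110000000
step 4: 11100000000
step 5: 10000000000

10000000000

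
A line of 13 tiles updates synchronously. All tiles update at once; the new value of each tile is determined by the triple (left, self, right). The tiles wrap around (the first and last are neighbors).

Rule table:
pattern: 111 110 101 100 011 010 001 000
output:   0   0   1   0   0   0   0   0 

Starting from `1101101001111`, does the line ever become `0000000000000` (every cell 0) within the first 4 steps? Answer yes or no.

yes

step 1: 0010010000000
step 2: 0000000000000
all cells are 0 at step 2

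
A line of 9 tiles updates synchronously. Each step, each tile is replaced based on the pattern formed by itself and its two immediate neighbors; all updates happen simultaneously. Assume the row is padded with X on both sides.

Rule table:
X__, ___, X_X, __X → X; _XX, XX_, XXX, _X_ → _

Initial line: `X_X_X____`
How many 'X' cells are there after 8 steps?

3

_X_X_XXXX
X_X_X____  (repeats step 0; period 2)
step 8: X_X_X____
count of X: 3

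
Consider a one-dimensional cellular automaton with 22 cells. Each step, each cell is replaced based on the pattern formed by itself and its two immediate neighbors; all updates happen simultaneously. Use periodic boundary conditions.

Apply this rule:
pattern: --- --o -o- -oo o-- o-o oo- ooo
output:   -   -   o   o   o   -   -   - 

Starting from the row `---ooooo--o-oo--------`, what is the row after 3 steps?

---o-o--o-o-o-o-o-----

step 1: ---o----o-o-o-o-------
step 2: ---oo---o-o-o-oo------
step 3: ---o-o--o-o-o-o-o-----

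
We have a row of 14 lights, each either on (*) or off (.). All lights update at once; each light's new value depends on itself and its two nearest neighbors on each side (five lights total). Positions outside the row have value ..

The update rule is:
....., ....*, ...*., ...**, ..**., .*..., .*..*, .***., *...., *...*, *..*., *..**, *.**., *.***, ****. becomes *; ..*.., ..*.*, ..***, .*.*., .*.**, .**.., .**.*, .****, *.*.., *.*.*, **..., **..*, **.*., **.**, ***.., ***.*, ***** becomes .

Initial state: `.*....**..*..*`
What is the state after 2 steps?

..*..*..*..*..

*.*****..*.**.
..*..*..*..*..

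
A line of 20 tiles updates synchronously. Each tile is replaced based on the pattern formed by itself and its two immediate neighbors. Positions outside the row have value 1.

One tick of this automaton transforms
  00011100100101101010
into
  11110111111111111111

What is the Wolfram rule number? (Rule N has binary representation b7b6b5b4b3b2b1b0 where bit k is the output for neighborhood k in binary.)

127

position 4: 111 → 0  (bit 7 = 0)
position 5: 110 → 1  (bit 6 = 1)
position 12: 101 → 1  (bit 5 = 1)
position 0: 100 → 1  (bit 4 = 1)
position 3: 011 → 1  (bit 3 = 1)
position 8: 010 → 1  (bit 2 = 1)
position 2: 001 → 1  (bit 1 = 1)
position 1: 000 → 1  (bit 0 = 1)
bits b7..b0 = 01111111 = 127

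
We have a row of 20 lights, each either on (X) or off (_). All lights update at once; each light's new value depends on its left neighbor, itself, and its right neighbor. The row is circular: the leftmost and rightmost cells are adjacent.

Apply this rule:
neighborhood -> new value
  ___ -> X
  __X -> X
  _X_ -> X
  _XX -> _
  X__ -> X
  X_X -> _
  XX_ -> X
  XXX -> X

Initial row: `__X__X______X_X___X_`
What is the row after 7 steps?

XXXXXXXXXXXXXXXXXXX_

XXXXXXXXXXXXX_XXXXXX
XXXXXXXXXXXXX__XXXXX
XXXXXXXXXXXXXXX_XXXX
XXXXXXXXXXXXXXX__XXX
XXXXXXXXXXXXXXXXX_XX
XXXXXXXXXXXXXXXXX__X
XXXXXXXXXXXXXXXXXXX_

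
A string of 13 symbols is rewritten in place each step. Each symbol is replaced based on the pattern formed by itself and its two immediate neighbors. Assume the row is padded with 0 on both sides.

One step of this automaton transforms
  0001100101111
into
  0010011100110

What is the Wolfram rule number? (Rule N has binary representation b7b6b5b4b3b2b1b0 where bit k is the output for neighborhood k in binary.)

position 10: 111 → 1  (bit 7 = 1)
position 4: 110 → 0  (bit 6 = 0)
position 8: 101 → 0  (bit 5 = 0)
position 5: 100 → 1  (bit 4 = 1)
position 3: 011 → 0  (bit 3 = 0)
position 7: 010 → 1  (bit 2 = 1)
position 2: 001 → 1  (bit 1 = 1)
position 0: 000 → 0  (bit 0 = 0)
bits b7..b0 = 10010110 = 150

150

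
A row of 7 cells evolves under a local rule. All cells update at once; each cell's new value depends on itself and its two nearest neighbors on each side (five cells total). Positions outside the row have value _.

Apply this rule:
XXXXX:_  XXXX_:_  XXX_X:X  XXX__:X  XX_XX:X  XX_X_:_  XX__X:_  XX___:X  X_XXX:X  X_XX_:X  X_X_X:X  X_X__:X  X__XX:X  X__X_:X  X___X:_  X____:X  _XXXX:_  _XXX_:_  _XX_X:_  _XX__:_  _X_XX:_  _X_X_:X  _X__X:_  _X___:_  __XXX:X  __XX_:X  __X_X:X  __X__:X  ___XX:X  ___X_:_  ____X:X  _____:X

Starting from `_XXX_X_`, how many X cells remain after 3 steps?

XX_X_X_
X__XXX_
X_XX_XX
count of X: 5

5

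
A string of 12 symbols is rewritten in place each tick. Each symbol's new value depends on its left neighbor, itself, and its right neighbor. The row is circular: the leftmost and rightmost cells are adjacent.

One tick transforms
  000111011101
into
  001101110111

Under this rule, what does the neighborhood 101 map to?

1

At position 6 the neighborhood is 101; the next row has 1 there.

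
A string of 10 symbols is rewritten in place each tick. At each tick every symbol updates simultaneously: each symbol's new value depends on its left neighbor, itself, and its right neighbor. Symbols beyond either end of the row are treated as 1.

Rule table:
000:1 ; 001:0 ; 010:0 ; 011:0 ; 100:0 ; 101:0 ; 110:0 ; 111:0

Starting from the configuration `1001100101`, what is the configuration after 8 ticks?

0000000000
0111111110
0000000000  (repeats tick 1; period 2)
tick 8: 0111111110

0111111110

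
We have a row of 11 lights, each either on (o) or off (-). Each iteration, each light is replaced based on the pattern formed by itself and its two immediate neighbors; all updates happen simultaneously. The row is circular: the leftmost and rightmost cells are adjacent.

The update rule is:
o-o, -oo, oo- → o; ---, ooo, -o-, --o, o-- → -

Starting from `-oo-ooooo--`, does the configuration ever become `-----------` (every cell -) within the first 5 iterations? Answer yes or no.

yes

-oooo---o--
-o--o------
-----------
all cells are - at iteration 3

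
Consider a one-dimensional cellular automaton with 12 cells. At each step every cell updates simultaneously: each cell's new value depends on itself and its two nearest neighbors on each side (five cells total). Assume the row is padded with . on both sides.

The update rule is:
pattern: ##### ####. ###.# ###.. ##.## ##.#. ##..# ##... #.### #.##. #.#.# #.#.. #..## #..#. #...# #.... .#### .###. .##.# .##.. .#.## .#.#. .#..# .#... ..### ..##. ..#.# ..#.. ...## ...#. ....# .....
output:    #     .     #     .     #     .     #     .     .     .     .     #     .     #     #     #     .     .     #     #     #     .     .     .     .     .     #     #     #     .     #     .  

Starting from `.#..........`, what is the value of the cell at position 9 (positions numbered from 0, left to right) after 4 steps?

.#.#........
.#.#.#......
.#...#.#....
.#.#.#.#.#..
position 9 holds #

#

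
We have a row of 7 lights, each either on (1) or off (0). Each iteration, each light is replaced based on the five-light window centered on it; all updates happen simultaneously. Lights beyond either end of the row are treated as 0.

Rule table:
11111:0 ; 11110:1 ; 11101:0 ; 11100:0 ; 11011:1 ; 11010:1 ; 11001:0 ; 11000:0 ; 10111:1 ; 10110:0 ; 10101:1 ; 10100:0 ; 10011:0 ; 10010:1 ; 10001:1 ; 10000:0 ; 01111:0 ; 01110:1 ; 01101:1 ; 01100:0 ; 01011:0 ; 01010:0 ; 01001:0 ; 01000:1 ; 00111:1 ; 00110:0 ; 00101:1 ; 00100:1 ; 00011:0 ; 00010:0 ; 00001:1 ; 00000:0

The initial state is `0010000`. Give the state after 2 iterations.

1000000

iteration 1: 1011000
iteration 2: 1000000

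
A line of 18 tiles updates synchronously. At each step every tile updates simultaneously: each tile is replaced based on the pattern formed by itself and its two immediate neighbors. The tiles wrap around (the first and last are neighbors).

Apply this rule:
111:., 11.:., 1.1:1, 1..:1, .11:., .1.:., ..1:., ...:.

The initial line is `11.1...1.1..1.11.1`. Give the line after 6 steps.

..1.1...1.1..1..1.
...1.1...1.1..1..1
1...1.1...1.1..1..
.1...1.1...1.1..1.
..1...1.1...1.1..1
1..1...1.1...1.1..

1..1...1.1...1.1..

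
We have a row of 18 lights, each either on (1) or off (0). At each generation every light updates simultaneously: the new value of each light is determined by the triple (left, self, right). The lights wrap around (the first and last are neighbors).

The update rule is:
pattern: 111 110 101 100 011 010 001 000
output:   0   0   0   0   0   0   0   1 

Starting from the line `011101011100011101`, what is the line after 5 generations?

000000000001000000

000000000001000000
111111111100011111
000000000001000000  (repeats generation 1; period 2)
generation 5: 000000000001000000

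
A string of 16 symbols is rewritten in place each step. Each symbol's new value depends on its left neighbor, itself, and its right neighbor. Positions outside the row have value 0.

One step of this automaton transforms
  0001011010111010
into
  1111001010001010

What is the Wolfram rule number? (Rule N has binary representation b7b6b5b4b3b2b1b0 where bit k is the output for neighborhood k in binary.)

71

position 11: 111 → 0  (bit 7 = 0)
position 6: 110 → 1  (bit 6 = 1)
position 4: 101 → 0  (bit 5 = 0)
position 15: 100 → 0  (bit 4 = 0)
position 5: 011 → 0  (bit 3 = 0)
position 3: 010 → 1  (bit 2 = 1)
position 2: 001 → 1  (bit 1 = 1)
position 0: 000 → 1  (bit 0 = 1)
bits b7..b0 = 01000111 = 71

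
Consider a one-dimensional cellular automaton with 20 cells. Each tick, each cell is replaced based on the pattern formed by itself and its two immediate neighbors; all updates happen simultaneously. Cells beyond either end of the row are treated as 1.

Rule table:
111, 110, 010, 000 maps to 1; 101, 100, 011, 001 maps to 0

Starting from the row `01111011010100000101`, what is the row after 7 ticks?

00111001010101110100
00011001010100110100
01001001010100010100
01001001010101010100
01001001010101010100  (fixed point — unchanged through tick 7)

01001001010101010100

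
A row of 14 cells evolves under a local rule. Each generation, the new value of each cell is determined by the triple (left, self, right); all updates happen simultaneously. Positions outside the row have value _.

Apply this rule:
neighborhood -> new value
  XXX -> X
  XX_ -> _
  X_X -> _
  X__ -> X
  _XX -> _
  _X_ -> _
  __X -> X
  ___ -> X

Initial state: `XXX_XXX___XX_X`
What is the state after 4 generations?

_X___X_XXX____
X_XXX___X_XXXX
___X_XXX___XX_
XXX___X_XXX__X

XXX___X_XXX__X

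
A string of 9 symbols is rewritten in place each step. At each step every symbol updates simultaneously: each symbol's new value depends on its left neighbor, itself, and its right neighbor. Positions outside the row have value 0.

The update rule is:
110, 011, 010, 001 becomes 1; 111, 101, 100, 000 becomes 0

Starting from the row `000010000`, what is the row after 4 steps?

111010000

000110000
001110000
011010000
111010000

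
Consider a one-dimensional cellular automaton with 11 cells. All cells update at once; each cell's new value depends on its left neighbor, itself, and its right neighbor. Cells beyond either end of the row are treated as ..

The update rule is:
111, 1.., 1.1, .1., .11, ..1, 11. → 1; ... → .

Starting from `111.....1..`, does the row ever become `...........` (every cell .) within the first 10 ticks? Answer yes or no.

no

1111...111.
11111.11111
11111111111
11111111111  (fixed point — unchanged through tick 10)
tick 10 is 11111111111, still not uniform .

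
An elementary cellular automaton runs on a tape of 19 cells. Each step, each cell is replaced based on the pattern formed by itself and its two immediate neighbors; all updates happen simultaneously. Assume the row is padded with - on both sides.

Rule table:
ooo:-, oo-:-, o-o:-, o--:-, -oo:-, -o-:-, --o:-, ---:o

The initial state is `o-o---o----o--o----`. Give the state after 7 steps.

----o---oo------ooo
ooo---o----oooo----
----o---oo------ooo  (repeats step 1; period 2)
step 7: ----o---oo------ooo

----o---oo------ooo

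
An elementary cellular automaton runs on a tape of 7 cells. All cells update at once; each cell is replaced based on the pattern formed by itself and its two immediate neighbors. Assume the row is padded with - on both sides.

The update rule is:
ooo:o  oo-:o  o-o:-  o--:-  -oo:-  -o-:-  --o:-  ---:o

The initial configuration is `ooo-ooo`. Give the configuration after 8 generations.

-oo--oo
--o---o
o---o--
--o---o  (repeats generation 2; period 2)
generation 8: --o---o

--o---o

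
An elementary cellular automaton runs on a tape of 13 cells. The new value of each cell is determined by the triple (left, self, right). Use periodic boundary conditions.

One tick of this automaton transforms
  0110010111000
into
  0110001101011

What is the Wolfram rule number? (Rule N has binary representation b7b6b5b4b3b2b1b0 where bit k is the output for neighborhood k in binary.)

105

position 8: 111 → 0  (bit 7 = 0)
position 2: 110 → 1  (bit 6 = 1)
position 6: 101 → 1  (bit 5 = 1)
position 3: 100 → 0  (bit 4 = 0)
position 1: 011 → 1  (bit 3 = 1)
position 5: 010 → 0  (bit 2 = 0)
position 0: 001 → 0  (bit 1 = 0)
position 11: 000 → 1  (bit 0 = 1)
bits b7..b0 = 01101001 = 105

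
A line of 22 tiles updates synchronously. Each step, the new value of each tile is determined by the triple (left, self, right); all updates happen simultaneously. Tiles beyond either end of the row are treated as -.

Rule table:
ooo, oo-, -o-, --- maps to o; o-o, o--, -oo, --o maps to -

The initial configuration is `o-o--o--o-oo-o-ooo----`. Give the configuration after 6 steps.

o-o--o--o--o-o--oo-ooo
o-o--o--o--o-o---o--oo
o-o--o--o--o-o-o-o---o
o-o--o--o--o-o-o-o-o-o
o-o--o--o--o-o-o-o-o-o  (fixed point — unchanged through step 6)

o-o--o--o--o-o-o-o-o-o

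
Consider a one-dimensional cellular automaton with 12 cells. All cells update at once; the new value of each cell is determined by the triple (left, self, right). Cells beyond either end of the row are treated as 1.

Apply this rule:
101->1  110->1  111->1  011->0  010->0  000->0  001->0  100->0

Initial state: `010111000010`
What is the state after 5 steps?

101011000001
110101000000
111010000000
111100000000
111100000000

111100000000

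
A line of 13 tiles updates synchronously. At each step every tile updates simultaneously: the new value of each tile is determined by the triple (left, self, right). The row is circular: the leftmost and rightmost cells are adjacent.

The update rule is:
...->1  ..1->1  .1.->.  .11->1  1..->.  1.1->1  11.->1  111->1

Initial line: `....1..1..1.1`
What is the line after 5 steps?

111111.1..111

step 1: .111..1..1.1.
step 2: 1111.1..1.1..
step 3: 11111..1.1..1
step 4: 11111.1.1..11
step 5: 111111.1..111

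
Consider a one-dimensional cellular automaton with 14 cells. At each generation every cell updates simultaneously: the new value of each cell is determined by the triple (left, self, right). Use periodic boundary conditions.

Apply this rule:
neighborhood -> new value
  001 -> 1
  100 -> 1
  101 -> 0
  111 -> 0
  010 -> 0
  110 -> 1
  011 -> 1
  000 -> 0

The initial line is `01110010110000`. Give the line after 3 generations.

01000100101101

generation 1: 11011100111000
generation 2: 11010111101101
generation 3: 01000100101101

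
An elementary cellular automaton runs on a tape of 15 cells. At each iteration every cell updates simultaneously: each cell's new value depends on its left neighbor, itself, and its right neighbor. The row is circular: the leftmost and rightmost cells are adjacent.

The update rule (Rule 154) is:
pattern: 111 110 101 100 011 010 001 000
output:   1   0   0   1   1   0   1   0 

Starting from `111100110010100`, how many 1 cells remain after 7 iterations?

iteration 1: 111011101100011
iteration 2: 110011001010111
iteration 3: 101110110000111
iteration 4: 001100101001111
iteration 5: 111011000111110
iteration 6: 110010101111100
iteration 7: 101100001111011
count of 1: 9

9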